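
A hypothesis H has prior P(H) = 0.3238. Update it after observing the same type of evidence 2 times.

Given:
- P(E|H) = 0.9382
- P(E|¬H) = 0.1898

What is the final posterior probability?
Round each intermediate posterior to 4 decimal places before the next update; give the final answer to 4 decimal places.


Sequential Bayesian updating:

Initial prior: P(H) = 0.3238

Update 1:
  P(E) = 0.9382 × 0.3238 + 0.1898 × 0.6762 = 0.30378916 + 0.12834276 = 0.43213192
  P(H|E) = 0.30378916 / 0.43213192 = 0.7030

Update 2:
  P(E) = 0.9382 × 0.7030 + 0.1898 × 0.2970 = 0.65955460 + 0.05637060 = 0.71592520
  P(H|E) = 0.65955460 / 0.71592520 = 0.9213

Final posterior: 0.9213


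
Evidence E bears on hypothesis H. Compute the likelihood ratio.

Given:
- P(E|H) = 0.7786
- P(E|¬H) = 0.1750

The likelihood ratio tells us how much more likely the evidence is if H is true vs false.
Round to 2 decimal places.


Likelihood Ratio (LR) = P(E|H) / P(E|¬H)

LR = 0.7786 / 0.1750
   = 4.45

The evidence is 4.45 times more likely if H is true than if H is false.
LR > 1, so observing E raises the odds in favor of H.


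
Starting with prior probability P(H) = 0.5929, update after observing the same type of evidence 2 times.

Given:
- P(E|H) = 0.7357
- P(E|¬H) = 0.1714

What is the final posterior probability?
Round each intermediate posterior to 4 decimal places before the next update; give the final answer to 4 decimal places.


Sequential Bayesian updating:

Initial prior: P(H) = 0.5929

Update 1:
  P(E) = 0.7357 × 0.5929 + 0.1714 × 0.4071 = 0.43619653 + 0.06977694 = 0.50597347
  P(H|E) = 0.43619653 / 0.50597347 = 0.8621

Update 2:
  P(E) = 0.7357 × 0.8621 + 0.1714 × 0.1379 = 0.63424697 + 0.02363606 = 0.65788303
  P(H|E) = 0.63424697 / 0.65788303 = 0.9641

Final posterior: 0.9641


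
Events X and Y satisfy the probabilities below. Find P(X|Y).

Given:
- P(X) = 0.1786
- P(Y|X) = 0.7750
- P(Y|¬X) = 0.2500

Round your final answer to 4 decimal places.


Bayes' theorem: P(X|Y) = P(Y|X) × P(X) / P(Y)

Step 1: Calculate P(Y) using law of total probability
P(Y) = P(Y|X)P(X) + P(Y|¬X)P(¬X)
     = 0.7750 × 0.1786 + 0.2500 × 0.8214
     = 0.13841500 + 0.20535000
     = 0.34376500

Step 2: Apply Bayes' theorem
P(X|Y) = P(Y|X) × P(X) / P(Y)
       = 0.13841500 / 0.34376500
       = 0.4026


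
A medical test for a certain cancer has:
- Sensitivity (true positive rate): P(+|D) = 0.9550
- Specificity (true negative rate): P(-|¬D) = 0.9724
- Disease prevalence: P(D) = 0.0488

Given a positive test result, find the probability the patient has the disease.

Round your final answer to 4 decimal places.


Let D = has disease, + = positive test

Given:
- P(D) = 0.0488 (prevalence)
- P(+|D) = 0.9550 (sensitivity)
- P(-|¬D) = 0.9724 (specificity)
- P(+|¬D) = 0.0276 (false positive rate = 1 - specificity)

Step 1: Find P(+)
P(+) = P(+|D)P(D) + P(+|¬D)P(¬D)
     = 0.9550 × 0.0488 + 0.0276 × 0.9512
     = 0.04660400 + 0.02625312
     = 0.07285712

Step 2: Apply Bayes' theorem for P(D|+)
P(D|+) = P(+|D)P(D) / P(+)
       = 0.04660400 / 0.07285712
       = 0.6397


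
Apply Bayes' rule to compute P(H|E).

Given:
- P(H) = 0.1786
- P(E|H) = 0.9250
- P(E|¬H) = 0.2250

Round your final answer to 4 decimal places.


Bayes' theorem: P(H|E) = P(E|H) × P(H) / P(E)

Step 1: Calculate P(E) using law of total probability
P(E) = P(E|H)P(H) + P(E|¬H)P(¬H)
     = 0.9250 × 0.1786 + 0.2250 × 0.8214
     = 0.16520500 + 0.18481500
     = 0.35002000

Step 2: Apply Bayes' theorem
P(H|E) = P(E|H) × P(H) / P(E)
       = 0.16520500 / 0.35002000
       = 0.4720


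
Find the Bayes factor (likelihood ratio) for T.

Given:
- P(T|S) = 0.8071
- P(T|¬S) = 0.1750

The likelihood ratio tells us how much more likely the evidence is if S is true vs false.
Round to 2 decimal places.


Likelihood Ratio (LR) = P(T|S) / P(T|¬S)

LR = 0.8071 / 0.1750
   = 4.61

The evidence is 4.61 times more likely if S is true than if S is false.
Because LR exceeds 1, T is evidence for S.


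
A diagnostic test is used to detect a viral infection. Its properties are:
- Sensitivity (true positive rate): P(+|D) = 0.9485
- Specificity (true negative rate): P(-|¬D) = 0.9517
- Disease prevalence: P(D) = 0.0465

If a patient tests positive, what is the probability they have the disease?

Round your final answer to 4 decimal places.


Let D = has disease, + = positive test

Given:
- P(D) = 0.0465 (prevalence)
- P(+|D) = 0.9485 (sensitivity)
- P(-|¬D) = 0.9517 (specificity)
- P(+|¬D) = 0.0483 (false positive rate = 1 - specificity)

Step 1: Find P(+)
P(+) = P(+|D)P(D) + P(+|¬D)P(¬D)
     = 0.9485 × 0.0465 + 0.0483 × 0.9535
     = 0.04410525 + 0.04605405
     = 0.09015930

Step 2: Apply Bayes' theorem for P(D|+)
P(D|+) = P(+|D)P(D) / P(+)
       = 0.04410525 / 0.09015930
       = 0.4892


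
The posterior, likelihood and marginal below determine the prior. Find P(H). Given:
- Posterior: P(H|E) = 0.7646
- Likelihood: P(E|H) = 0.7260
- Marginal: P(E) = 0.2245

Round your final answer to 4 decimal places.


From Bayes' theorem: P(H|E) = P(E|H) × P(H) / P(E)

Rearranging for P(H):
P(H) = P(H|E) × P(E) / P(E|H)
     = 0.7646 × 0.2245 / 0.7260
     = 0.17165270 / 0.7260
     = 0.2364


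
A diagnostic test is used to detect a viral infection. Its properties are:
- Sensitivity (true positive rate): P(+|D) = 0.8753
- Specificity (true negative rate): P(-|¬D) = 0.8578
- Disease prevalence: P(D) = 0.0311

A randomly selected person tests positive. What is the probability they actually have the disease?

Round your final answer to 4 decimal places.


Let D = has disease, + = positive test

Given:
- P(D) = 0.0311 (prevalence)
- P(+|D) = 0.8753 (sensitivity)
- P(-|¬D) = 0.8578 (specificity)
- P(+|¬D) = 0.1422 (false positive rate = 1 - specificity)

Step 1: Find P(+)
P(+) = P(+|D)P(D) + P(+|¬D)P(¬D)
     = 0.8753 × 0.0311 + 0.1422 × 0.9689
     = 0.02722183 + 0.13777758
     = 0.16499941

Step 2: Apply Bayes' theorem for P(D|+)
P(D|+) = P(+|D)P(D) / P(+)
       = 0.02722183 / 0.16499941
       = 0.1650


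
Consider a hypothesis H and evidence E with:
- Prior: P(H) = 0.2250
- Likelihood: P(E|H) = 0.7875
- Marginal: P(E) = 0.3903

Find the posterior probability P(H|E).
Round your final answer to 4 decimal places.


Using Bayes' theorem:

P(H|E) = P(E|H) × P(H) / P(E)
       = 0.7875 × 0.2250 / 0.3903
       = 0.17718750 / 0.3903
       = 0.4540

The evidence strengthens our belief in H.
Prior: 0.2250 → Posterior: 0.4540


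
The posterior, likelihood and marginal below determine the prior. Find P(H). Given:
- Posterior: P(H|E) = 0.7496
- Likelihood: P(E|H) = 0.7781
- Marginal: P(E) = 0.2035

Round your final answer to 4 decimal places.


From Bayes' theorem: P(H|E) = P(E|H) × P(H) / P(E)

Rearranging for P(H):
P(H) = P(H|E) × P(E) / P(E|H)
     = 0.7496 × 0.2035 / 0.7781
     = 0.15254360 / 0.7781
     = 0.1960


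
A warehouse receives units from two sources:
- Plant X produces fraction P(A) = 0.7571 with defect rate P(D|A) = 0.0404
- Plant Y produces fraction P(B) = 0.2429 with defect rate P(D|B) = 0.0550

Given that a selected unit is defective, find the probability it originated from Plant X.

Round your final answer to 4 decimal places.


Let A = from Plant X, D = defective

Given:
- P(A) = 0.7571, P(B) = 0.2429
- P(D|A) = 0.0404, P(D|B) = 0.0550

Step 1: Find P(D)
P(D) = P(D|A)P(A) + P(D|B)P(B)
     = 0.0404 × 0.7571 + 0.0550 × 0.2429
     = 0.03058684 + 0.01335950
     = 0.04394634

Step 2: Apply Bayes' theorem
P(A|D) = P(D|A)P(A) / P(D)
       = 0.03058684 / 0.04394634
       = 0.6960


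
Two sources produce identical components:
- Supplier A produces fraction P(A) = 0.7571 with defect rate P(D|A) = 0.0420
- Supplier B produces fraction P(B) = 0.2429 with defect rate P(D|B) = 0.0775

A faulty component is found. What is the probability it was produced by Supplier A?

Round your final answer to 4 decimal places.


Let A = from Supplier A, D = faulty

Given:
- P(A) = 0.7571, P(B) = 0.2429
- P(D|A) = 0.0420, P(D|B) = 0.0775

Step 1: Find P(D)
P(D) = P(D|A)P(A) + P(D|B)P(B)
     = 0.0420 × 0.7571 + 0.0775 × 0.2429
     = 0.03179820 + 0.01882475
     = 0.05062295

Step 2: Apply Bayes' theorem
P(A|D) = P(D|A)P(A) / P(D)
       = 0.03179820 / 0.05062295
       = 0.6281


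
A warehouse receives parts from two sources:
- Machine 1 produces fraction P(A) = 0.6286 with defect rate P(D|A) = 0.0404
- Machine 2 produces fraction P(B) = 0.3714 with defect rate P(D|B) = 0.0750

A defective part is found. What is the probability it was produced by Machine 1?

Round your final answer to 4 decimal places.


Let A = from Machine 1, D = defective

Given:
- P(A) = 0.6286, P(B) = 0.3714
- P(D|A) = 0.0404, P(D|B) = 0.0750

Step 1: Find P(D)
P(D) = P(D|A)P(A) + P(D|B)P(B)
     = 0.0404 × 0.6286 + 0.0750 × 0.3714
     = 0.02539544 + 0.02785500
     = 0.05325044

Step 2: Apply Bayes' theorem
P(A|D) = P(D|A)P(A) / P(D)
       = 0.02539544 / 0.05325044
       = 0.4769


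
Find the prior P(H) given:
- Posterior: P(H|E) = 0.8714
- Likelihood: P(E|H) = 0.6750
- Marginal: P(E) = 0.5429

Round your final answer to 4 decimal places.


From Bayes' theorem: P(H|E) = P(E|H) × P(H) / P(E)

Rearranging for P(H):
P(H) = P(H|E) × P(E) / P(E|H)
     = 0.8714 × 0.5429 / 0.6750
     = 0.47308306 / 0.6750
     = 0.7009


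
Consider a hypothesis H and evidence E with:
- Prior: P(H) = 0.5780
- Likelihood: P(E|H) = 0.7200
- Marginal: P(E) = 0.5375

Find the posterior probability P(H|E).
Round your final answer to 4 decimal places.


Using Bayes' theorem:

P(H|E) = P(E|H) × P(H) / P(E)
       = 0.7200 × 0.5780 / 0.5375
       = 0.41616000 / 0.5375
       = 0.7743

The evidence strengthens our belief in H.
Prior: 0.5780 → Posterior: 0.7743


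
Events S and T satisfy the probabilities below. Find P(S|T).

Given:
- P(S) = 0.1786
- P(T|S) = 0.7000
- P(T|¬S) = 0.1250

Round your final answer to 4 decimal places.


Bayes' theorem: P(S|T) = P(T|S) × P(S) / P(T)

Step 1: Calculate P(T) using law of total probability
P(T) = P(T|S)P(S) + P(T|¬S)P(¬S)
     = 0.7000 × 0.1786 + 0.1250 × 0.8214
     = 0.12502000 + 0.10267500
     = 0.22769500

Step 2: Apply Bayes' theorem
P(S|T) = P(T|S) × P(S) / P(T)
       = 0.12502000 / 0.22769500
       = 0.5491


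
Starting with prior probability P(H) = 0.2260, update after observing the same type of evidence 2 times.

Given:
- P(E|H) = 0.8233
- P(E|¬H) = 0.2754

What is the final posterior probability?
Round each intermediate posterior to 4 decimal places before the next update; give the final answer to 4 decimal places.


Sequential Bayesian updating:

Initial prior: P(H) = 0.2260

Update 1:
  P(E) = 0.8233 × 0.2260 + 0.2754 × 0.7740 = 0.18606580 + 0.21315960 = 0.39922540
  P(H|E) = 0.18606580 / 0.39922540 = 0.4661

Update 2:
  P(E) = 0.8233 × 0.4661 + 0.2754 × 0.5339 = 0.38374013 + 0.14703606 = 0.53077619
  P(H|E) = 0.38374013 / 0.53077619 = 0.7230

Final posterior: 0.7230


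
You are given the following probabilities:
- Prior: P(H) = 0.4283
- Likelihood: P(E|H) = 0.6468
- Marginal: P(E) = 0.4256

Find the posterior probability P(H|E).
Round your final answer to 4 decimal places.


Using Bayes' theorem:

P(H|E) = P(E|H) × P(H) / P(E)
       = 0.6468 × 0.4283 / 0.4256
       = 0.27702444 / 0.4256
       = 0.6509

The evidence strengthens our belief in H.
Prior: 0.4283 → Posterior: 0.6509


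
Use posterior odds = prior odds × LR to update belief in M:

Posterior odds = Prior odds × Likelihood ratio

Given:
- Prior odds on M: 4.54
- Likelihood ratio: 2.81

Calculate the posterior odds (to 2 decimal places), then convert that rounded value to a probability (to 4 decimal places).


Step 1: Calculate posterior odds
Posterior odds = Prior odds × LR
               = 4.54 × 2.81
               = 12.76

Step 2: Convert to probability
P(M|E) = Posterior odds / (1 + Posterior odds)
       = 12.76 / (1 + 12.76)
       = 12.76 / 13.76
       = 0.9273

The evidence increased P(M) from 0.8195 to 0.9273.


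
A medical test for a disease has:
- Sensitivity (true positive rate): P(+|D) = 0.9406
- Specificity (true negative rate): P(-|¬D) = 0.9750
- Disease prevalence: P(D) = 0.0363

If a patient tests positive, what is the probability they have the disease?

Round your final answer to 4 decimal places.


Let D = has disease, + = positive test

Given:
- P(D) = 0.0363 (prevalence)
- P(+|D) = 0.9406 (sensitivity)
- P(-|¬D) = 0.9750 (specificity)
- P(+|¬D) = 0.0250 (false positive rate = 1 - specificity)

Step 1: Find P(+)
P(+) = P(+|D)P(D) + P(+|¬D)P(¬D)
     = 0.9406 × 0.0363 + 0.0250 × 0.9637
     = 0.03414378 + 0.02409250
     = 0.05823628

Step 2: Apply Bayes' theorem for P(D|+)
P(D|+) = P(+|D)P(D) / P(+)
       = 0.03414378 / 0.05823628
       = 0.5863


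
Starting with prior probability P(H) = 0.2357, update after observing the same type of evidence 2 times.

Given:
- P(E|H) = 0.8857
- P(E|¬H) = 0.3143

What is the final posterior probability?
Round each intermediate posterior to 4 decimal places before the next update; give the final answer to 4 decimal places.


Sequential Bayesian updating:

Initial prior: P(H) = 0.2357

Update 1:
  P(E) = 0.8857 × 0.2357 + 0.3143 × 0.7643 = 0.20875949 + 0.24021949 = 0.44897898
  P(H|E) = 0.20875949 / 0.44897898 = 0.4650

Update 2:
  P(E) = 0.8857 × 0.4650 + 0.3143 × 0.5350 = 0.41185050 + 0.16815050 = 0.58000100
  P(H|E) = 0.41185050 / 0.58000100 = 0.7101

Final posterior: 0.7101


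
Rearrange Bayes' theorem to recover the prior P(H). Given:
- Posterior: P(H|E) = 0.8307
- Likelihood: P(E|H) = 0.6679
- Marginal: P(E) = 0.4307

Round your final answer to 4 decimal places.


From Bayes' theorem: P(H|E) = P(E|H) × P(H) / P(E)

Rearranging for P(H):
P(H) = P(H|E) × P(E) / P(E|H)
     = 0.8307 × 0.4307 / 0.6679
     = 0.35778249 / 0.6679
     = 0.5357


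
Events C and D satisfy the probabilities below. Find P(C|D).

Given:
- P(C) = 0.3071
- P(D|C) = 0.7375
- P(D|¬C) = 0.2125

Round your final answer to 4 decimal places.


Bayes' theorem: P(C|D) = P(D|C) × P(C) / P(D)

Step 1: Calculate P(D) using law of total probability
P(D) = P(D|C)P(C) + P(D|¬C)P(¬C)
     = 0.7375 × 0.3071 + 0.2125 × 0.6929
     = 0.22648625 + 0.14724125
     = 0.37372750

Step 2: Apply Bayes' theorem
P(C|D) = P(D|C) × P(C) / P(D)
       = 0.22648625 / 0.37372750
       = 0.6060


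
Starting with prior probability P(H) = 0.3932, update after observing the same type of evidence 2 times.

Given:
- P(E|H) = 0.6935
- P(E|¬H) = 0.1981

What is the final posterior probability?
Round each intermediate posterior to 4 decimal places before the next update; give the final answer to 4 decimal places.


Sequential Bayesian updating:

Initial prior: P(H) = 0.3932

Update 1:
  P(E) = 0.6935 × 0.3932 + 0.1981 × 0.6068 = 0.27268420 + 0.12020708 = 0.39289128
  P(H|E) = 0.27268420 / 0.39289128 = 0.6940

Update 2:
  P(E) = 0.6935 × 0.6940 + 0.1981 × 0.3060 = 0.48128900 + 0.06061860 = 0.54190760
  P(H|E) = 0.48128900 / 0.54190760 = 0.8881

Final posterior: 0.8881


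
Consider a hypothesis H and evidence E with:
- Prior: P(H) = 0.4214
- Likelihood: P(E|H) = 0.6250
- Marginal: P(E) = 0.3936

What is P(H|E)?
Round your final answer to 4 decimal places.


Using Bayes' theorem:

P(H|E) = P(E|H) × P(H) / P(E)
       = 0.6250 × 0.4214 / 0.3936
       = 0.26337500 / 0.3936
       = 0.6691

The evidence strengthens our belief in H.
Prior: 0.4214 → Posterior: 0.6691


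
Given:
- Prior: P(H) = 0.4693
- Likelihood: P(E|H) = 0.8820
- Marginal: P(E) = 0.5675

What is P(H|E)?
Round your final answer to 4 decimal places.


Using Bayes' theorem:

P(H|E) = P(E|H) × P(H) / P(E)
       = 0.8820 × 0.4693 / 0.5675
       = 0.41392260 / 0.5675
       = 0.7294

The evidence strengthens our belief in H.
Prior: 0.4693 → Posterior: 0.7294


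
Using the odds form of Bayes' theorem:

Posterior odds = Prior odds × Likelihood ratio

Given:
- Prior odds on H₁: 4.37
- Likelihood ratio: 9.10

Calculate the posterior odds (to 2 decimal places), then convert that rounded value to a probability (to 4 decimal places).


Step 1: Calculate posterior odds
Posterior odds = Prior odds × LR
               = 4.37 × 9.10
               = 39.77

Step 2: Convert to probability
P(H₁|E) = Posterior odds / (1 + Posterior odds)
       = 39.77 / (1 + 39.77)
       = 39.77 / 40.77
       = 0.9755

The evidence increased P(H₁) from 0.8138 to 0.9755.


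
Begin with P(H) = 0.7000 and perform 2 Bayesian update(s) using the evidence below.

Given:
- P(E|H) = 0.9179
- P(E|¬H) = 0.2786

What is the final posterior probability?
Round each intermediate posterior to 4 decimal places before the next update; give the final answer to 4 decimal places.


Sequential Bayesian updating:

Initial prior: P(H) = 0.7000

Update 1:
  P(E) = 0.9179 × 0.7000 + 0.2786 × 0.3000 = 0.64253000 + 0.08358000 = 0.72611000
  P(H|E) = 0.64253000 / 0.72611000 = 0.8849

Update 2:
  P(E) = 0.9179 × 0.8849 + 0.2786 × 0.1151 = 0.81224971 + 0.03206686 = 0.84431657
  P(H|E) = 0.81224971 / 0.84431657 = 0.9620

Final posterior: 0.9620


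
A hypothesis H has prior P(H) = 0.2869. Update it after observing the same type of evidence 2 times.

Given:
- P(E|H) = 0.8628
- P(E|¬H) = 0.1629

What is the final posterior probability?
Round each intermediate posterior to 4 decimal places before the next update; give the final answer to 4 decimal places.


Sequential Bayesian updating:

Initial prior: P(H) = 0.2869

Update 1:
  P(E) = 0.8628 × 0.2869 + 0.1629 × 0.7131 = 0.24753732 + 0.11616399 = 0.36370131
  P(H|E) = 0.24753732 / 0.36370131 = 0.6806

Update 2:
  P(E) = 0.8628 × 0.6806 + 0.1629 × 0.3194 = 0.58722168 + 0.05203026 = 0.63925194
  P(H|E) = 0.58722168 / 0.63925194 = 0.9186

Final posterior: 0.9186


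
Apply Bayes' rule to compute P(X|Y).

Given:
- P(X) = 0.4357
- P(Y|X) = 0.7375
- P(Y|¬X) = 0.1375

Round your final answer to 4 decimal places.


Bayes' theorem: P(X|Y) = P(Y|X) × P(X) / P(Y)

Step 1: Calculate P(Y) using law of total probability
P(Y) = P(Y|X)P(X) + P(Y|¬X)P(¬X)
     = 0.7375 × 0.4357 + 0.1375 × 0.5643
     = 0.32132875 + 0.07759125
     = 0.39892000

Step 2: Apply Bayes' theorem
P(X|Y) = P(Y|X) × P(X) / P(Y)
       = 0.32132875 / 0.39892000
       = 0.8055


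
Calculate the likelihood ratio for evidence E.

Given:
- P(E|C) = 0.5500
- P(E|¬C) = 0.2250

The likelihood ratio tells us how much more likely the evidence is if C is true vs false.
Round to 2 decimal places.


Likelihood Ratio (LR) = P(E|C) / P(E|¬C)

LR = 0.5500 / 0.2250
   = 2.44

The evidence is 2.44 times more likely if C is true than if C is false.
LR > 1, so observing E raises the odds in favor of C.


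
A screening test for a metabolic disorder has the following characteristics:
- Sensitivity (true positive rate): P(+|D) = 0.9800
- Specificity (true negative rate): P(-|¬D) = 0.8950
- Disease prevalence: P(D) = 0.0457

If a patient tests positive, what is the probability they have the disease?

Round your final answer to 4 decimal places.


Let D = has disease, + = positive test

Given:
- P(D) = 0.0457 (prevalence)
- P(+|D) = 0.9800 (sensitivity)
- P(-|¬D) = 0.8950 (specificity)
- P(+|¬D) = 0.1050 (false positive rate = 1 - specificity)

Step 1: Find P(+)
P(+) = P(+|D)P(D) + P(+|¬D)P(¬D)
     = 0.9800 × 0.0457 + 0.1050 × 0.9543
     = 0.04478600 + 0.10020150
     = 0.14498750

Step 2: Apply Bayes' theorem for P(D|+)
P(D|+) = P(+|D)P(D) / P(+)
       = 0.04478600 / 0.14498750
       = 0.3089


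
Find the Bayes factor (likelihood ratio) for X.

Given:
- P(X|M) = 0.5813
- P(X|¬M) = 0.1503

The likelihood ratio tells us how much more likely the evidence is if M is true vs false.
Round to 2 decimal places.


Likelihood Ratio (LR) = P(X|M) / P(X|¬M)

LR = 0.5813 / 0.1503
   = 3.87

The evidence is 3.87 times more likely if M is true than if M is false.
Since LR > 1, the evidence supports M over ¬M.


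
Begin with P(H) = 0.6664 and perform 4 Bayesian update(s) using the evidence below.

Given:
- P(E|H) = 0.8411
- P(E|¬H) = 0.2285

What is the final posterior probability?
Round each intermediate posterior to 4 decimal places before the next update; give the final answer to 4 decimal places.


Sequential Bayesian updating:

Initial prior: P(H) = 0.6664

Update 1:
  P(E) = 0.8411 × 0.6664 + 0.2285 × 0.3336 = 0.56050904 + 0.07622760 = 0.63673664
  P(H|E) = 0.56050904 / 0.63673664 = 0.8803

Update 2:
  P(E) = 0.8411 × 0.8803 + 0.2285 × 0.1197 = 0.74042033 + 0.02735145 = 0.76777178
  P(H|E) = 0.74042033 / 0.76777178 = 0.9644

Update 3:
  P(E) = 0.8411 × 0.9644 + 0.2285 × 0.0356 = 0.81115684 + 0.00813460 = 0.81929144
  P(H|E) = 0.81115684 / 0.81929144 = 0.9901

Update 4:
  P(E) = 0.8411 × 0.9901 + 0.2285 × 0.0099 = 0.83277311 + 0.00226215 = 0.83503526
  P(H|E) = 0.83277311 / 0.83503526 = 0.9973

Final posterior: 0.9973


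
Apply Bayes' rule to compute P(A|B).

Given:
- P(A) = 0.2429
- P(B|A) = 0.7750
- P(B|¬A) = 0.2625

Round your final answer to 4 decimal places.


Bayes' theorem: P(A|B) = P(B|A) × P(A) / P(B)

Step 1: Calculate P(B) using law of total probability
P(B) = P(B|A)P(A) + P(B|¬A)P(¬A)
     = 0.7750 × 0.2429 + 0.2625 × 0.7571
     = 0.18824750 + 0.19873875
     = 0.38698625

Step 2: Apply Bayes' theorem
P(A|B) = P(B|A) × P(A) / P(B)
       = 0.18824750 / 0.38698625
       = 0.4864


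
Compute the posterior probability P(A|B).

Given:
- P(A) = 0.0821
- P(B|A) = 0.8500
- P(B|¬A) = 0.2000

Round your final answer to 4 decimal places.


Bayes' theorem: P(A|B) = P(B|A) × P(A) / P(B)

Step 1: Calculate P(B) using law of total probability
P(B) = P(B|A)P(A) + P(B|¬A)P(¬A)
     = 0.8500 × 0.0821 + 0.2000 × 0.9179
     = 0.06978500 + 0.18358000
     = 0.25336500

Step 2: Apply Bayes' theorem
P(A|B) = P(B|A) × P(A) / P(B)
       = 0.06978500 / 0.25336500
       = 0.2754


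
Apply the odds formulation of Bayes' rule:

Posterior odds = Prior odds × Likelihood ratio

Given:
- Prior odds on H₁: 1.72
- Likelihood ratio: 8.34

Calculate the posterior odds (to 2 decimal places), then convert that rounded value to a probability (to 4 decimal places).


Step 1: Calculate posterior odds
Posterior odds = Prior odds × LR
               = 1.72 × 8.34
               = 14.34

Step 2: Convert to probability
P(H₁|E) = Posterior odds / (1 + Posterior odds)
       = 14.34 / (1 + 14.34)
       = 14.34 / 15.34
       = 0.9348

The evidence increased P(H₁) from 0.6324 to 0.9348.


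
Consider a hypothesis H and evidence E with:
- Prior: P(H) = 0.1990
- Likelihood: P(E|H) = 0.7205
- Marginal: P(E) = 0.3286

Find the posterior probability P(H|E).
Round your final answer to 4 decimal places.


Using Bayes' theorem:

P(H|E) = P(E|H) × P(H) / P(E)
       = 0.7205 × 0.1990 / 0.3286
       = 0.14337950 / 0.3286
       = 0.4363

The evidence strengthens our belief in H.
Prior: 0.1990 → Posterior: 0.4363


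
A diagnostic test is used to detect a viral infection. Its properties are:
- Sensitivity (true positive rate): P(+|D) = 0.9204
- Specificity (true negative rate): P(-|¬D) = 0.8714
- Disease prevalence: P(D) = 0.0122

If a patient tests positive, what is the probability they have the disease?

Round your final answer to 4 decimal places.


Let D = has disease, + = positive test

Given:
- P(D) = 0.0122 (prevalence)
- P(+|D) = 0.9204 (sensitivity)
- P(-|¬D) = 0.8714 (specificity)
- P(+|¬D) = 0.1286 (false positive rate = 1 - specificity)

Step 1: Find P(+)
P(+) = P(+|D)P(D) + P(+|¬D)P(¬D)
     = 0.9204 × 0.0122 + 0.1286 × 0.9878
     = 0.01122888 + 0.12703108
     = 0.13825996

Step 2: Apply Bayes' theorem for P(D|+)
P(D|+) = P(+|D)P(D) / P(+)
       = 0.01122888 / 0.13825996
       = 0.0812


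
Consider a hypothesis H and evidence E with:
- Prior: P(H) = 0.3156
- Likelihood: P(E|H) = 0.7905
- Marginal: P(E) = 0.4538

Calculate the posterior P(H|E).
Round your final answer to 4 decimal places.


Using Bayes' theorem:

P(H|E) = P(E|H) × P(H) / P(E)
       = 0.7905 × 0.3156 / 0.4538
       = 0.24948180 / 0.4538
       = 0.5498

The evidence strengthens our belief in H.
Prior: 0.3156 → Posterior: 0.5498


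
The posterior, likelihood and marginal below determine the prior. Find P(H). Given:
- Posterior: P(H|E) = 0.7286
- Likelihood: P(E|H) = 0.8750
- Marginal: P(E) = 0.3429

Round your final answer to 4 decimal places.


From Bayes' theorem: P(H|E) = P(E|H) × P(H) / P(E)

Rearranging for P(H):
P(H) = P(H|E) × P(E) / P(E|H)
     = 0.7286 × 0.3429 / 0.8750
     = 0.24983694 / 0.8750
     = 0.2855


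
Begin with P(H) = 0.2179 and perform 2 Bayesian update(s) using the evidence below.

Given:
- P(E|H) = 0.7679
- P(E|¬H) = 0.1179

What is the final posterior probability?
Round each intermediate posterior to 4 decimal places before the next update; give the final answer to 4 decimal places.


Sequential Bayesian updating:

Initial prior: P(H) = 0.2179

Update 1:
  P(E) = 0.7679 × 0.2179 + 0.1179 × 0.7821 = 0.16732541 + 0.09220959 = 0.25953500
  P(H|E) = 0.16732541 / 0.25953500 = 0.6447

Update 2:
  P(E) = 0.7679 × 0.6447 + 0.1179 × 0.3553 = 0.49506513 + 0.04188987 = 0.53695500
  P(H|E) = 0.49506513 / 0.53695500 = 0.9220

Final posterior: 0.9220


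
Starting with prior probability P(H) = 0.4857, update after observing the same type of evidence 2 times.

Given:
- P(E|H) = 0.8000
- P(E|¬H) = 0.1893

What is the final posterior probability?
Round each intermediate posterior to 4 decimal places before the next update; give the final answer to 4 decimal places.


Sequential Bayesian updating:

Initial prior: P(H) = 0.4857

Update 1:
  P(E) = 0.8000 × 0.4857 + 0.1893 × 0.5143 = 0.38856000 + 0.09735699 = 0.48591699
  P(H|E) = 0.38856000 / 0.48591699 = 0.7996

Update 2:
  P(E) = 0.8000 × 0.7996 + 0.1893 × 0.2004 = 0.63968000 + 0.03793572 = 0.67761572
  P(H|E) = 0.63968000 / 0.67761572 = 0.9440

Final posterior: 0.9440


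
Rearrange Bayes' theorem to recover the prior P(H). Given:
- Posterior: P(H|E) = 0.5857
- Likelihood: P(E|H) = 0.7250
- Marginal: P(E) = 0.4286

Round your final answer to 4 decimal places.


From Bayes' theorem: P(H|E) = P(E|H) × P(H) / P(E)

Rearranging for P(H):
P(H) = P(H|E) × P(E) / P(E|H)
     = 0.5857 × 0.4286 / 0.7250
     = 0.25103102 / 0.7250
     = 0.3462


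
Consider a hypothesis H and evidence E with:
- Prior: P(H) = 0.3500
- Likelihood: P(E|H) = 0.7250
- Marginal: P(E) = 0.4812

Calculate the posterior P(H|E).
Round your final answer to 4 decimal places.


Using Bayes' theorem:

P(H|E) = P(E|H) × P(H) / P(E)
       = 0.7250 × 0.3500 / 0.4812
       = 0.25375000 / 0.4812
       = 0.5273

The evidence strengthens our belief in H.
Prior: 0.3500 → Posterior: 0.5273


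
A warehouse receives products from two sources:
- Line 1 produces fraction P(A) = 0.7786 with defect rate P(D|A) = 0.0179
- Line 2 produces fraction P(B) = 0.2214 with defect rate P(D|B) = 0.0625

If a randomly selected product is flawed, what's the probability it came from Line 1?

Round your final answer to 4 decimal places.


Let A = from Line 1, D = flawed

Given:
- P(A) = 0.7786, P(B) = 0.2214
- P(D|A) = 0.0179, P(D|B) = 0.0625

Step 1: Find P(D)
P(D) = P(D|A)P(A) + P(D|B)P(B)
     = 0.0179 × 0.7786 + 0.0625 × 0.2214
     = 0.01393694 + 0.01383750
     = 0.02777444

Step 2: Apply Bayes' theorem
P(A|D) = P(D|A)P(A) / P(D)
       = 0.01393694 / 0.02777444
       = 0.5018


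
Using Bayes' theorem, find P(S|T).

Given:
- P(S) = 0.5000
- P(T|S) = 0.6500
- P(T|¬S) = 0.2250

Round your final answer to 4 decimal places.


Bayes' theorem: P(S|T) = P(T|S) × P(S) / P(T)

Step 1: Calculate P(T) using law of total probability
P(T) = P(T|S)P(S) + P(T|¬S)P(¬S)
     = 0.6500 × 0.5000 + 0.2250 × 0.5000
     = 0.32500000 + 0.11250000
     = 0.43750000

Step 2: Apply Bayes' theorem
P(S|T) = P(T|S) × P(S) / P(T)
       = 0.32500000 / 0.43750000
       = 0.7429


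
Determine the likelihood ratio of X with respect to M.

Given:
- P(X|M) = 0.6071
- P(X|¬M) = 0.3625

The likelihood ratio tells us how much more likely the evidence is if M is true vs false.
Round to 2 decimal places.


Likelihood Ratio (LR) = P(X|M) / P(X|¬M)

LR = 0.6071 / 0.3625
   = 1.67

The evidence is 1.67 times more likely if M is true than if M is false.
Because LR exceeds 1, X is evidence for M.


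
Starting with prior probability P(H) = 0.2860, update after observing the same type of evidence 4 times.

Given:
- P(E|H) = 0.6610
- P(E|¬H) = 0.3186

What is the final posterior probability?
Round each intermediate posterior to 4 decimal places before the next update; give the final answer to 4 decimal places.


Sequential Bayesian updating:

Initial prior: P(H) = 0.2860

Update 1:
  P(E) = 0.6610 × 0.2860 + 0.3186 × 0.7140 = 0.18904600 + 0.22748040 = 0.41652640
  P(H|E) = 0.18904600 / 0.41652640 = 0.4539

Update 2:
  P(E) = 0.6610 × 0.4539 + 0.3186 × 0.5461 = 0.30002790 + 0.17398746 = 0.47401536
  P(H|E) = 0.30002790 / 0.47401536 = 0.6329

Update 3:
  P(E) = 0.6610 × 0.6329 + 0.3186 × 0.3671 = 0.41834690 + 0.11695806 = 0.53530496
  P(H|E) = 0.41834690 / 0.53530496 = 0.7815

Update 4:
  P(E) = 0.6610 × 0.7815 + 0.3186 × 0.2185 = 0.51657150 + 0.06961410 = 0.58618560
  P(H|E) = 0.51657150 / 0.58618560 = 0.8812

Final posterior: 0.8812


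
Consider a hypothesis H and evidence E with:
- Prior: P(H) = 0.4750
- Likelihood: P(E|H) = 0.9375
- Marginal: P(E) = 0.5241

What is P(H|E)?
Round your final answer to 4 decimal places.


Using Bayes' theorem:

P(H|E) = P(E|H) × P(H) / P(E)
       = 0.9375 × 0.4750 / 0.5241
       = 0.44531250 / 0.5241
       = 0.8497

The evidence strengthens our belief in H.
Prior: 0.4750 → Posterior: 0.8497


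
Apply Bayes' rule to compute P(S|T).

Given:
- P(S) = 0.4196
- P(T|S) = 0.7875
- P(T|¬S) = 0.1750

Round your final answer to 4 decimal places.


Bayes' theorem: P(S|T) = P(T|S) × P(S) / P(T)

Step 1: Calculate P(T) using law of total probability
P(T) = P(T|S)P(S) + P(T|¬S)P(¬S)
     = 0.7875 × 0.4196 + 0.1750 × 0.5804
     = 0.33043500 + 0.10157000
     = 0.43200500

Step 2: Apply Bayes' theorem
P(S|T) = P(T|S) × P(S) / P(T)
       = 0.33043500 / 0.43200500
       = 0.7649


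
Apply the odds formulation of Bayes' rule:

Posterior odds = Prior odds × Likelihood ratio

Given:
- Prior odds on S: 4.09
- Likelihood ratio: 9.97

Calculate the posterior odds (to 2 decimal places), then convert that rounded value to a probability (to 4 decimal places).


Step 1: Calculate posterior odds
Posterior odds = Prior odds × LR
               = 4.09 × 9.97
               = 40.78

Step 2: Convert to probability
P(S|E) = Posterior odds / (1 + Posterior odds)
       = 40.78 / (1 + 40.78)
       = 40.78 / 41.78
       = 0.9761

The evidence increased P(S) from 0.8035 to 0.9761.


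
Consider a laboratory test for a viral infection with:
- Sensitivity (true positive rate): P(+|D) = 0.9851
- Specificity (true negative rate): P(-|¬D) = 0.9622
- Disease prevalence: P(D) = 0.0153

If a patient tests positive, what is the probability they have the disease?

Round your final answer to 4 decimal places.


Let D = has disease, + = positive test

Given:
- P(D) = 0.0153 (prevalence)
- P(+|D) = 0.9851 (sensitivity)
- P(-|¬D) = 0.9622 (specificity)
- P(+|¬D) = 0.0378 (false positive rate = 1 - specificity)

Step 1: Find P(+)
P(+) = P(+|D)P(D) + P(+|¬D)P(¬D)
     = 0.9851 × 0.0153 + 0.0378 × 0.9847
     = 0.01507203 + 0.03722166
     = 0.05229369

Step 2: Apply Bayes' theorem for P(D|+)
P(D|+) = P(+|D)P(D) / P(+)
       = 0.01507203 / 0.05229369
       = 0.2882


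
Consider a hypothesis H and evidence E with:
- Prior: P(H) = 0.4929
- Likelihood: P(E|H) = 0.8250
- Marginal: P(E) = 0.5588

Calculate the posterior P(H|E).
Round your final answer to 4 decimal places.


Using Bayes' theorem:

P(H|E) = P(E|H) × P(H) / P(E)
       = 0.8250 × 0.4929 / 0.5588
       = 0.40664250 / 0.5588
       = 0.7277

The evidence strengthens our belief in H.
Prior: 0.4929 → Posterior: 0.7277


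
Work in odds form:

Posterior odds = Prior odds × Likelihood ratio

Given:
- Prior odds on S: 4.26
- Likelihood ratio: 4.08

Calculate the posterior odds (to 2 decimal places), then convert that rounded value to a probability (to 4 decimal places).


Step 1: Calculate posterior odds
Posterior odds = Prior odds × LR
               = 4.26 × 4.08
               = 17.38

Step 2: Convert to probability
P(S|E) = Posterior odds / (1 + Posterior odds)
       = 17.38 / (1 + 17.38)
       = 17.38 / 18.38
       = 0.9456

The evidence increased P(S) from 0.8099 to 0.9456.


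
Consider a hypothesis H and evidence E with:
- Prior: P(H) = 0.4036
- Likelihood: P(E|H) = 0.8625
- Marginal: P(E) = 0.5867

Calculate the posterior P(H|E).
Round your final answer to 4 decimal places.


Using Bayes' theorem:

P(H|E) = P(E|H) × P(H) / P(E)
       = 0.8625 × 0.4036 / 0.5867
       = 0.34810500 / 0.5867
       = 0.5933

The evidence strengthens our belief in H.
Prior: 0.4036 → Posterior: 0.5933


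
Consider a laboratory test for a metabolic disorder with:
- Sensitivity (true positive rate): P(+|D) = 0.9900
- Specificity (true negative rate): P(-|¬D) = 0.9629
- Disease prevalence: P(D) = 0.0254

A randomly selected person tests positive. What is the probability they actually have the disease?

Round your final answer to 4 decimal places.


Let D = has disease, + = positive test

Given:
- P(D) = 0.0254 (prevalence)
- P(+|D) = 0.9900 (sensitivity)
- P(-|¬D) = 0.9629 (specificity)
- P(+|¬D) = 0.0371 (false positive rate = 1 - specificity)

Step 1: Find P(+)
P(+) = P(+|D)P(D) + P(+|¬D)P(¬D)
     = 0.9900 × 0.0254 + 0.0371 × 0.9746
     = 0.02514600 + 0.03615766
     = 0.06130366

Step 2: Apply Bayes' theorem for P(D|+)
P(D|+) = P(+|D)P(D) / P(+)
       = 0.02514600 / 0.06130366
       = 0.4102


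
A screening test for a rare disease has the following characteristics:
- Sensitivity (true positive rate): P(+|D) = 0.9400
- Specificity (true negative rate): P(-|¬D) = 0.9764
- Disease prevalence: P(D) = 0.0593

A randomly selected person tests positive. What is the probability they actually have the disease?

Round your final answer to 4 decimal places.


Let D = has disease, + = positive test

Given:
- P(D) = 0.0593 (prevalence)
- P(+|D) = 0.9400 (sensitivity)
- P(-|¬D) = 0.9764 (specificity)
- P(+|¬D) = 0.0236 (false positive rate = 1 - specificity)

Step 1: Find P(+)
P(+) = P(+|D)P(D) + P(+|¬D)P(¬D)
     = 0.9400 × 0.0593 + 0.0236 × 0.9407
     = 0.05574200 + 0.02220052
     = 0.07794252

Step 2: Apply Bayes' theorem for P(D|+)
P(D|+) = P(+|D)P(D) / P(+)
       = 0.05574200 / 0.07794252
       = 0.7152


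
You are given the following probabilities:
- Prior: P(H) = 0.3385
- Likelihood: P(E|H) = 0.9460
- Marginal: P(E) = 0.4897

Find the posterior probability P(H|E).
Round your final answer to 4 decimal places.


Using Bayes' theorem:

P(H|E) = P(E|H) × P(H) / P(E)
       = 0.9460 × 0.3385 / 0.4897
       = 0.32022100 / 0.4897
       = 0.6539

The evidence strengthens our belief in H.
Prior: 0.3385 → Posterior: 0.6539


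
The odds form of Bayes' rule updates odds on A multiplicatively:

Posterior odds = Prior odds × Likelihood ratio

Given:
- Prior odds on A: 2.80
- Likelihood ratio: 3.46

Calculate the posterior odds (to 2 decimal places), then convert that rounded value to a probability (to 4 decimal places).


Step 1: Calculate posterior odds
Posterior odds = Prior odds × LR
               = 2.80 × 3.46
               = 9.69

Step 2: Convert to probability
P(A|E) = Posterior odds / (1 + Posterior odds)
       = 9.69 / (1 + 9.69)
       = 9.69 / 10.69
       = 0.9065

The evidence increased P(A) from 0.7368 to 0.9065.


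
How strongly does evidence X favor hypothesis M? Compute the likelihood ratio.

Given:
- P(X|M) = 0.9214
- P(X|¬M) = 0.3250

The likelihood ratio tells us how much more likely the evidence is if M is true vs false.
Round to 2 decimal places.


Likelihood Ratio (LR) = P(X|M) / P(X|¬M)

LR = 0.9214 / 0.3250
   = 2.84

The evidence is 2.84 times more likely if M is true than if M is false.
LR > 1, so observing X raises the odds in favor of M.


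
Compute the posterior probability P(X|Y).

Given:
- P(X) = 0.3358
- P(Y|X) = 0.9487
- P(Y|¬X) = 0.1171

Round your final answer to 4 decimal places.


Bayes' theorem: P(X|Y) = P(Y|X) × P(X) / P(Y)

Step 1: Calculate P(Y) using law of total probability
P(Y) = P(Y|X)P(X) + P(Y|¬X)P(¬X)
     = 0.9487 × 0.3358 + 0.1171 × 0.6642
     = 0.31857346 + 0.07777782
     = 0.39635128

Step 2: Apply Bayes' theorem
P(X|Y) = P(Y|X) × P(X) / P(Y)
       = 0.31857346 / 0.39635128
       = 0.8038


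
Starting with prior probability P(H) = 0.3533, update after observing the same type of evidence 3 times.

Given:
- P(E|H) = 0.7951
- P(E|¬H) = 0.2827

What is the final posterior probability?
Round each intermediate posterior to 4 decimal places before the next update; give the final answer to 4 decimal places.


Sequential Bayesian updating:

Initial prior: P(H) = 0.3533

Update 1:
  P(E) = 0.7951 × 0.3533 + 0.2827 × 0.6467 = 0.28090883 + 0.18282209 = 0.46373092
  P(H|E) = 0.28090883 / 0.46373092 = 0.6058

Update 2:
  P(E) = 0.7951 × 0.6058 + 0.2827 × 0.3942 = 0.48167158 + 0.11144034 = 0.59311192
  P(H|E) = 0.48167158 / 0.59311192 = 0.8121

Update 3:
  P(E) = 0.7951 × 0.8121 + 0.2827 × 0.1879 = 0.64570071 + 0.05311933 = 0.69882004
  P(H|E) = 0.64570071 / 0.69882004 = 0.9240

Final posterior: 0.9240


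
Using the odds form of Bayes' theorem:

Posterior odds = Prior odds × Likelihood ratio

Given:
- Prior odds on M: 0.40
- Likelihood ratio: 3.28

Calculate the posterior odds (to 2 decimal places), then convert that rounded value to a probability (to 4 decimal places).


Step 1: Calculate posterior odds
Posterior odds = Prior odds × LR
               = 0.40 × 3.28
               = 1.31

Step 2: Convert to probability
P(M|E) = Posterior odds / (1 + Posterior odds)
       = 1.31 / (1 + 1.31)
       = 1.31 / 2.31
       = 0.5671

The evidence increased P(M) from 0.2857 to 0.5671.


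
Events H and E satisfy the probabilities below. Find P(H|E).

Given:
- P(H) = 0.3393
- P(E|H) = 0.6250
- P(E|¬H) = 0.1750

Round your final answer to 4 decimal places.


Bayes' theorem: P(H|E) = P(E|H) × P(H) / P(E)

Step 1: Calculate P(E) using law of total probability
P(E) = P(E|H)P(H) + P(E|¬H)P(¬H)
     = 0.6250 × 0.3393 + 0.1750 × 0.6607
     = 0.21206250 + 0.11562250
     = 0.32768500

Step 2: Apply Bayes' theorem
P(H|E) = P(E|H) × P(H) / P(E)
       = 0.21206250 / 0.32768500
       = 0.6472


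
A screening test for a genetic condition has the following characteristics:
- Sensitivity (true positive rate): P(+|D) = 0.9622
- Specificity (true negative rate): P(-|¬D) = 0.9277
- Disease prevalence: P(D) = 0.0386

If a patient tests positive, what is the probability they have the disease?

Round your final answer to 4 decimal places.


Let D = has disease, + = positive test

Given:
- P(D) = 0.0386 (prevalence)
- P(+|D) = 0.9622 (sensitivity)
- P(-|¬D) = 0.9277 (specificity)
- P(+|¬D) = 0.0723 (false positive rate = 1 - specificity)

Step 1: Find P(+)
P(+) = P(+|D)P(D) + P(+|¬D)P(¬D)
     = 0.9622 × 0.0386 + 0.0723 × 0.9614
     = 0.03714092 + 0.06950922
     = 0.10665014

Step 2: Apply Bayes' theorem for P(D|+)
P(D|+) = P(+|D)P(D) / P(+)
       = 0.03714092 / 0.10665014
       = 0.3483


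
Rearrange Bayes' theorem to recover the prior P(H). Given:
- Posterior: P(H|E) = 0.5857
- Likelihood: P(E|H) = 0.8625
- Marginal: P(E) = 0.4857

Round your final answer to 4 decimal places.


From Bayes' theorem: P(H|E) = P(E|H) × P(H) / P(E)

Rearranging for P(H):
P(H) = P(H|E) × P(E) / P(E|H)
     = 0.5857 × 0.4857 / 0.8625
     = 0.28447449 / 0.8625
     = 0.3298


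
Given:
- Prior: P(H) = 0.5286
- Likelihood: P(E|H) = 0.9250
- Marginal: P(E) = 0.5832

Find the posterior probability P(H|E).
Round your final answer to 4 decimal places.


Using Bayes' theorem:

P(H|E) = P(E|H) × P(H) / P(E)
       = 0.9250 × 0.5286 / 0.5832
       = 0.48895500 / 0.5832
       = 0.8384

The evidence strengthens our belief in H.
Prior: 0.5286 → Posterior: 0.8384


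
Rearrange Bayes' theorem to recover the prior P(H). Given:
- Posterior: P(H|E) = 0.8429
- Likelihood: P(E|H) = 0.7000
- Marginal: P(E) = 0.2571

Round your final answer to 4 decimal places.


From Bayes' theorem: P(H|E) = P(E|H) × P(H) / P(E)

Rearranging for P(H):
P(H) = P(H|E) × P(E) / P(E|H)
     = 0.8429 × 0.2571 / 0.7000
     = 0.21670959 / 0.7000
     = 0.3096
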